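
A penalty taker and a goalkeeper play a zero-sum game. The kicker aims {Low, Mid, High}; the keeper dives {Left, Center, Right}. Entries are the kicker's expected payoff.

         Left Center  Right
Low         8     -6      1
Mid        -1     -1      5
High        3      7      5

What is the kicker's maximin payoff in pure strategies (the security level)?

3

Row minima: Low → -6, Mid → -1, High → 3.
The best of these is 3.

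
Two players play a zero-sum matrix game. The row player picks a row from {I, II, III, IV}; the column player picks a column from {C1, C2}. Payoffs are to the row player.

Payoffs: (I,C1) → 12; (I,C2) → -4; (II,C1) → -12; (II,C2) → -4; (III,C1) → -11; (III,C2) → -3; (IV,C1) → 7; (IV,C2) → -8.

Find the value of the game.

Row minima: I → -4, II → -12, III → -11, IV → -8; maximin = -4.
Column maxima: C1 → 12, C2 → -3; minimax = -3.
-4 ≠ -3, so there is no saddle point; optimal play is mixed.
II is strictly dominated by III, so the row player never plays it.
IV is strictly dominated by I, so the row player never plays it.
On the remaining 2×2 (I, III vs C1, C2):
Let the row player play I with probability p. Expected payoff against C1: 12p + (-11)(1−p) = 23p − 11; against C2: (-4)p + (-3)(1−p) = −p − 3.
Setting these equal: 23p − 11 = −p − 3 ⇒ 24p = 8 ⇒ p = 1/3, and the value is (23)·(1/3) − 11 = -10/3.
For the column player: with q = P(C1), equating I's and III's payoffs gives 16q − 4 = −8q − 3 ⇒ q = 1/24.

-10/3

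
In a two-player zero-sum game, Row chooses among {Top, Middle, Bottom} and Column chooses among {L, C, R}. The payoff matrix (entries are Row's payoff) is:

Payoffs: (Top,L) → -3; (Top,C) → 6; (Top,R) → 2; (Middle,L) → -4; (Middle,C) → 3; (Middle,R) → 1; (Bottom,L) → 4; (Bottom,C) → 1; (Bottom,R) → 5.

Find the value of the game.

9/4

Row minima: Top → -3, Middle → -4, Bottom → 1; maximin = 1.
Column maxima: L → 4, C → 6, R → 5; minimax = 4.
1 ≠ 4, so there is no saddle point; optimal play is mixed.
Middle is strictly dominated by Top, so Row never plays it.
R is strictly dominated by L (it gives Row strictly more in every row), so Column never plays it.
On the remaining 2×2 (Top, Bottom vs L, C):
Let Row play Top with probability p. Expected payoff against L: (-3)p + 4(1−p) = −7p + 4; against C: 6p + 1(1−p) = 5p + 1.
Setting these equal: −7p + 4 = 5p + 1 ⇒ −12p = -3 ⇒ p = 1/4, and the value is (-7)·(1/4) + 4 = 9/4.
For Column: with q = P(L), equating Top's and Bottom's payoffs gives −9q + 6 = 3q + 1 ⇒ q = 5/12.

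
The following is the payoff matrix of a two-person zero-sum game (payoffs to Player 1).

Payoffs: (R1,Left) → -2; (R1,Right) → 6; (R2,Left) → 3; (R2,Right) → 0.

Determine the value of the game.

Row minima: R1 → -2, R2 → 0; maximin = 0.
Column maxima: Left → 3, Right → 6; minimax = 3.
0 ≠ 3, so there is no saddle point; optimal play is mixed.
Let Player 1 play R1 with probability p. Expected payoff against Left: (-2)p + 3(1−p) = −5p + 3; against Right: 6p + 0(1−p) = 6p.
Setting these equal: −5p + 3 = 6p ⇒ −11p = -3 ⇒ p = 3/11, and the value is (-5)·(3/11) + 3 = 18/11.
For Player 2: with q = P(Left), equating R1's and R2's payoffs gives −8q + 6 = 3q ⇒ q = 6/11.

18/11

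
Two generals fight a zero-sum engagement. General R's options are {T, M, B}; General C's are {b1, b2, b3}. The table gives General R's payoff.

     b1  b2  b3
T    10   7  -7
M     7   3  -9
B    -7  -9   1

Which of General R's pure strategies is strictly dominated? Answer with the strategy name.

M

T gives a strictly higher payoff than M against every column: 10 > 7, 7 > 3, -7 > -9.
So M is strictly dominated and General R never plays it.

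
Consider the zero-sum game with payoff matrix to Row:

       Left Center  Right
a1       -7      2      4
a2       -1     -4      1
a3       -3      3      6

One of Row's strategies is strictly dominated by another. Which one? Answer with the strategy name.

a3 gives a strictly higher payoff than a1 against every column: -3 > -7, 3 > 2, 6 > 4.
So a1 is strictly dominated and Row never plays it.

a1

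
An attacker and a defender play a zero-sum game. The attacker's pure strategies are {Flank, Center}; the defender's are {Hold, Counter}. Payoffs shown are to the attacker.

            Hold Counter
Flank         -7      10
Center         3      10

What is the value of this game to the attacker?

Row minima: Flank → -7, Center → 3; maximin = 3.
Column maxima: Hold → 3, Counter → 10; minimax = 3.
Since maximin = minimax = 3, there is a saddle point and the value is 3.

3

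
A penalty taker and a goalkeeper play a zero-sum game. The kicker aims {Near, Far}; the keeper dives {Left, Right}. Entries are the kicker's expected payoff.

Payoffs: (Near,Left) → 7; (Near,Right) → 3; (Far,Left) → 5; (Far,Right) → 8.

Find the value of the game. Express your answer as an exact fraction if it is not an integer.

41/7

Row minima: Near → 3, Far → 5; maximin = 5.
Column maxima: Left → 7, Right → 8; minimax = 7.
5 ≠ 7, so there is no saddle point; optimal play is mixed.
Let the kicker play Near with probability p. Expected payoff against Left: 7p + 5(1−p) = 2p + 5; against Right: 3p + 8(1−p) = −5p + 8.
Setting these equal: 2p + 5 = −5p + 8 ⇒ 7p = 3 ⇒ p = 3/7, and the value is (2)·(3/7) + 5 = 41/7.
For the keeper: with q = P(Left), equating Near's and Far's payoffs gives 4q + 3 = −3q + 8 ⇒ q = 5/7.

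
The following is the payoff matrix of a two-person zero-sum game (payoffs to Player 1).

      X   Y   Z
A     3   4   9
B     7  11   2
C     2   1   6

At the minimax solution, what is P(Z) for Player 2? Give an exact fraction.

4/11

Row minima: A → 3, B → 2, C → 1; maximin = 3.
Column maxima: X → 7, Y → 11, Z → 9; minimax = 7.
3 ≠ 7, so there is no saddle point; optimal play is mixed.
C is strictly dominated by A, so Player 1 never plays it.
With C eliminated, Y is strictly dominated by X (it gives Player 1 strictly more in every remaining row), so Player 2 never plays it.
On the remaining 2×2 (A, B vs X, Z):
Let Player 1 play A with probability p. Expected payoff against X: 3p + 7(1−p) = −4p + 7; against Z: 9p + 2(1−p) = 7p + 2.
Setting these equal: −4p + 7 = 7p + 2 ⇒ −11p = -5 ⇒ p = 5/11, and the value is (-4)·(5/11) + 7 = 57/11.
For Player 2: with q = P(X), equating A's and B's payoffs gives −6q + 9 = 5q + 2 ⇒ q = 7/11.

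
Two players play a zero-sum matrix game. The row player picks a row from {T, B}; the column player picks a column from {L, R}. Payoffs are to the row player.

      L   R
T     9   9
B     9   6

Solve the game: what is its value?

9

Row minima: T → 9, B → 6; maximin = 9.
Column maxima: L → 9, R → 9; minimax = 9.
Since maximin = minimax = 9, there is a saddle point and the value is 9.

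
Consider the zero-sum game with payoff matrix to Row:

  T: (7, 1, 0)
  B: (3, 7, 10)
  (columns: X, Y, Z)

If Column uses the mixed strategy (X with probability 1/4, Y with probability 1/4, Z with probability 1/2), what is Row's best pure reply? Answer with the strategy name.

B

Expected payoff of T: (1/4)·7 + (1/4)·1 + (1/2)·0 = 2.
Expected payoff of B: (1/4)·3 + (1/4)·7 + (1/2)·10 = 15/2.
The largest is 15/2, so Row's best response is B.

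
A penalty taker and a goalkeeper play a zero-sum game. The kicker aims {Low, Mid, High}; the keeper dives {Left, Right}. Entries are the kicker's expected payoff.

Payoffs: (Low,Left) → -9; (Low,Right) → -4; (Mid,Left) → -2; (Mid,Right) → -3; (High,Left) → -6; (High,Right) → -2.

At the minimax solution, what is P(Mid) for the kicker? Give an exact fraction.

4/5

Row minima: Low → -9, Mid → -3, High → -6; maximin = -3.
Column maxima: Left → -2, Right → -2; minimax = -2.
-3 ≠ -2, so there is no saddle point; optimal play is mixed.
Low is strictly dominated by Mid, so the kicker never plays it.
On the remaining 2×2 (Mid, High vs Left, Right):
Let the kicker play Mid with probability p. Expected payoff against Left: (-2)p + (-6)(1−p) = 4p − 6; against Right: (-3)p + (-2)(1−p) = −p − 2.
Setting these equal: 4p − 6 = −p − 2 ⇒ 5p = 4 ⇒ p = 4/5, and the value is (4)·(4/5) − 6 = -14/5.
For the keeper: with q = P(Left), equating Mid's and High's payoffs gives q − 3 = −4q − 2 ⇒ q = 1/5.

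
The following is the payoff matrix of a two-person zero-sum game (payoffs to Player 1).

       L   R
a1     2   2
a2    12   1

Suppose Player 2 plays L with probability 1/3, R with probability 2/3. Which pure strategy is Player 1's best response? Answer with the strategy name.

Expected payoff of a1: (1/3)·2 + (2/3)·2 = 2.
Expected payoff of a2: (1/3)·12 + (2/3)·1 = 14/3.
The largest is 14/3, so Player 1's best response is a2.

a2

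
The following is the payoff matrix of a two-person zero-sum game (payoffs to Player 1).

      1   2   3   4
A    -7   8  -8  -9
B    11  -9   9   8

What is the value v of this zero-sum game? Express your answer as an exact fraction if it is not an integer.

Row minima: A → -9, B → -9; maximin = -9.
Column maxima: 1 → 11, 2 → 8, 3 → 9, 4 → 8; minimax = 8.
-9 ≠ 8, so there is no saddle point; optimal play is mixed.
1 is strictly dominated by 3 (it gives Player 1 strictly more in every row), so Player 2 never plays it.
3 is strictly dominated by 4 (it gives Player 1 strictly more in every row), so Player 2 never plays it.
On the remaining 2×2 (A, B vs 2, 4):
Let Player 1 play A with probability p. Expected payoff against 2: 8p + (-9)(1−p) = 17p − 9; against 4: (-9)p + 8(1−p) = −17p + 8.
Setting these equal: 17p − 9 = −17p + 8 ⇒ 34p = 17 ⇒ p = 1/2, and the value is (17)·(1/2) − 9 = -1/2.
For Player 2: with q = P(2), equating A's and B's payoffs gives 17q − 9 = −17q + 8 ⇒ q = 1/2.

-1/2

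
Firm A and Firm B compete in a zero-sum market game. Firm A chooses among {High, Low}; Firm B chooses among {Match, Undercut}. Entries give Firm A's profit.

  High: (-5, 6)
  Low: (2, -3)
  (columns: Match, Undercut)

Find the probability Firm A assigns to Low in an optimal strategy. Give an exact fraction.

Row minima: High → -5, Low → -3; maximin = -3.
Column maxima: Match → 2, Undercut → 6; minimax = 2.
-3 ≠ 2, so there is no saddle point; optimal play is mixed.
Let Firm A play High with probability p. Expected payoff against Match: (-5)p + 2(1−p) = −7p + 2; against Undercut: 6p + (-3)(1−p) = 9p − 3.
Setting these equal: −7p + 2 = 9p − 3 ⇒ −16p = -5 ⇒ p = 5/16, and the value is (-7)·(5/16) + 2 = -3/16.
For Firm B: with q = P(Match), equating High's and Low's payoffs gives −11q + 6 = 5q − 3 ⇒ q = 9/16.

11/16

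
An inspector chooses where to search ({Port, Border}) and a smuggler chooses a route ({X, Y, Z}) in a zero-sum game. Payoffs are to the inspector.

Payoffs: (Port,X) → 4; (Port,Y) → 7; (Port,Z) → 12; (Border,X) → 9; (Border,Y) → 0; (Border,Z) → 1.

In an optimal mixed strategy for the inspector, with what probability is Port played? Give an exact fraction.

Row minima: Port → 4, Border → 0; maximin = 4.
Column maxima: X → 9, Y → 7, Z → 12; minimax = 7.
4 ≠ 7, so there is no saddle point; optimal play is mixed.
Z is strictly dominated by Y (it gives the inspector strictly more in every row), so the smuggler never plays it.
On the remaining 2×2 (Port, Border vs X, Y):
Let the inspector play Port with probability p. Expected payoff against X: 4p + 9(1−p) = −5p + 9; against Y: 7p + 0(1−p) = 7p.
Setting these equal: −5p + 9 = 7p ⇒ −12p = -9 ⇒ p = 3/4, and the value is (-5)·(3/4) + 9 = 21/4.
For the smuggler: with q = P(X), equating Port's and Border's payoffs gives −3q + 7 = 9q ⇒ q = 7/12.

3/4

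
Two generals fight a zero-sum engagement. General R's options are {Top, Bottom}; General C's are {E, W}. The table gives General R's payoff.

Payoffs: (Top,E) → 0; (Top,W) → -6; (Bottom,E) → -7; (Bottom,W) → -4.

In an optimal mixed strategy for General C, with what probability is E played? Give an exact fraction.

Row minima: Top → -6, Bottom → -7; maximin = -6.
Column maxima: E → 0, W → -4; minimax = -4.
-6 ≠ -4, so there is no saddle point; optimal play is mixed.
Let General R play Top with probability p. Expected payoff against E: 0p + (-7)(1−p) = 7p − 7; against W: (-6)p + (-4)(1−p) = −2p − 4.
Setting these equal: 7p − 7 = −2p − 4 ⇒ 9p = 3 ⇒ p = 1/3, and the value is (7)·(1/3) − 7 = -14/3.
For General C: with q = P(E), equating Top's and Bottom's payoffs gives 6q − 6 = −3q − 4 ⇒ q = 2/9.

2/9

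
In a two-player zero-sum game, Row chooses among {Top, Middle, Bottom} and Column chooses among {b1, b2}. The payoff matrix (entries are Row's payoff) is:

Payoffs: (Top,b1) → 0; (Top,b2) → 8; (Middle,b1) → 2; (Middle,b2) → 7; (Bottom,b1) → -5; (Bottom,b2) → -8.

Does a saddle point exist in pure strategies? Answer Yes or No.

Row minima: Top → 0, Middle → 2, Bottom → -8; maximin = 2.
Column maxima: b1 → 2, b2 → 8; minimax = 2.
maximin = minimax = 2, so a saddle point exists.

Yes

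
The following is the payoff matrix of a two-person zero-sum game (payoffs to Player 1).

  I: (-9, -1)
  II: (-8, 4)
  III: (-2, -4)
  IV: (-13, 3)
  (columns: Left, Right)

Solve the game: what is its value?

-20/7

Row minima: I → -9, II → -8, III → -4, IV → -13; maximin = -4.
Column maxima: Left → -2, Right → 4; minimax = -2.
-4 ≠ -2, so there is no saddle point; optimal play is mixed.
I is strictly dominated by II, so Player 1 never plays it.
IV is strictly dominated by II, so Player 1 never plays it.
On the remaining 2×2 (II, III vs Left, Right):
Let Player 1 play II with probability p. Expected payoff against Left: (-8)p + (-2)(1−p) = −6p − 2; against Right: 4p + (-4)(1−p) = 8p − 4.
Setting these equal: −6p − 2 = 8p − 4 ⇒ −14p = -2 ⇒ p = 1/7, and the value is (-6)·(1/7) − 2 = -20/7.
For Player 2: with q = P(Left), equating II's and III's payoffs gives −12q + 4 = 2q − 4 ⇒ q = 4/7.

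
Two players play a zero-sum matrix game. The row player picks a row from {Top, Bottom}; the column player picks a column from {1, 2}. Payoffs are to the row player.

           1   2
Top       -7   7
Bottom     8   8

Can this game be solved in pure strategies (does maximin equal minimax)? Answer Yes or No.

Row minima: Top → -7, Bottom → 8; maximin = 8.
Column maxima: 1 → 8, 2 → 8; minimax = 8.
maximin = minimax = 8, so a saddle point exists.

Yes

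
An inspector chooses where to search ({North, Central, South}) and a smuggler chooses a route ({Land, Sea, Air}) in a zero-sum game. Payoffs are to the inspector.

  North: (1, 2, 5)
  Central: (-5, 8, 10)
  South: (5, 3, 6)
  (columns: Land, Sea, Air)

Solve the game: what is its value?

Row minima: North → 1, Central → -5, South → 3; maximin = 3.
Column maxima: Land → 5, Sea → 8, Air → 10; minimax = 5.
3 ≠ 5, so there is no saddle point; optimal play is mixed.
North is strictly dominated by South, so the inspector never plays it.
Air is strictly dominated by Land (it gives the inspector strictly more in every row), so the smuggler never plays it.
On the remaining 2×2 (Central, South vs Land, Sea):
Let the inspector play Central with probability p. Expected payoff against Land: (-5)p + 5(1−p) = −10p + 5; against Sea: 8p + 3(1−p) = 5p + 3.
Setting these equal: −10p + 5 = 5p + 3 ⇒ −15p = -2 ⇒ p = 2/15, and the value is (-10)·(2/15) + 5 = 11/3.
For the smuggler: with q = P(Land), equating Central's and South's payoffs gives −13q + 8 = 2q + 3 ⇒ q = 1/3.

11/3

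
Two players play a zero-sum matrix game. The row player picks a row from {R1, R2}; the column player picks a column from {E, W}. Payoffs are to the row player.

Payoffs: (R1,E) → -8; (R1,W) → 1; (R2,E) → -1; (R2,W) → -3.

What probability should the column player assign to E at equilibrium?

4/11

Row minima: R1 → -8, R2 → -3; maximin = -3.
Column maxima: E → -1, W → 1; minimax = -1.
-3 ≠ -1, so there is no saddle point; optimal play is mixed.
Let the row player play R1 with probability p. Expected payoff against E: (-8)p + (-1)(1−p) = −7p − 1; against W: 1p + (-3)(1−p) = 4p − 3.
Setting these equal: −7p − 1 = 4p − 3 ⇒ −11p = -2 ⇒ p = 2/11, and the value is (-7)·(2/11) − 1 = -25/11.
For the column player: with q = P(E), equating R1's and R2's payoffs gives −9q + 1 = 2q − 3 ⇒ q = 4/11.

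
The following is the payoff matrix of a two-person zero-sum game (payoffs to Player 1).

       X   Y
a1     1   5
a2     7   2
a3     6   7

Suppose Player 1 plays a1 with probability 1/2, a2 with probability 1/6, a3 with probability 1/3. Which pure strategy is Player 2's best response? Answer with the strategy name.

X

If Player 2 plays X, Player 1's expected payoff is (1/2)·1 + (1/6)·7 + (1/3)·6 = 11/3.
If Player 2 plays Y, Player 1's expected payoff is (1/2)·5 + (1/6)·2 + (1/3)·7 = 31/6.
Player 2 minimizes Player 1's payoff; the smallest is 11/3, so the best response is X.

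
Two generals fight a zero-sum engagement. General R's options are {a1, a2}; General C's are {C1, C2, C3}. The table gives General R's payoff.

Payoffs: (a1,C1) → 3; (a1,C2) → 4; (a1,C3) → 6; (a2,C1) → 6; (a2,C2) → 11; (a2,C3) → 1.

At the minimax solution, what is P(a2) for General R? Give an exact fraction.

3/8

Row minima: a1 → 3, a2 → 1; maximin = 3.
Column maxima: C1 → 6, C2 → 11, C3 → 6; minimax = 6.
3 ≠ 6, so there is no saddle point; optimal play is mixed.
C2 is strictly dominated by C1 (it gives General R strictly more in every row), so General C never plays it.
On the remaining 2×2 (a1, a2 vs C1, C3):
Let General R play a1 with probability p. Expected payoff against C1: 3p + 6(1−p) = −3p + 6; against C3: 6p + 1(1−p) = 5p + 1.
Setting these equal: −3p + 6 = 5p + 1 ⇒ −8p = -5 ⇒ p = 5/8, and the value is (-3)·(5/8) + 6 = 33/8.
For General C: with q = P(C1), equating a1's and a2's payoffs gives −3q + 6 = 5q + 1 ⇒ q = 5/8.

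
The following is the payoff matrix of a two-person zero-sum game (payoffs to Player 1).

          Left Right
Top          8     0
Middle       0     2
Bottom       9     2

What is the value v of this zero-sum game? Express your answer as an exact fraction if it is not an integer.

Row minima: Top → 0, Middle → 0, Bottom → 2; maximin = 2.
Column maxima: Left → 9, Right → 2; minimax = 2.
Since maximin = minimax = 2, there is a saddle point and the value is 2.

2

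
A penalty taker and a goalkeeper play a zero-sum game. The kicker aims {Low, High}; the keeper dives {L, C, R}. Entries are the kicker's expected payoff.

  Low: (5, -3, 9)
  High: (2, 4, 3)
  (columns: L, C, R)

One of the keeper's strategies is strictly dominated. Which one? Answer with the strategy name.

R

L holds the kicker's payoff strictly below R in every row: 5 < 9, 2 < 3.
So R is strictly dominated for the keeper.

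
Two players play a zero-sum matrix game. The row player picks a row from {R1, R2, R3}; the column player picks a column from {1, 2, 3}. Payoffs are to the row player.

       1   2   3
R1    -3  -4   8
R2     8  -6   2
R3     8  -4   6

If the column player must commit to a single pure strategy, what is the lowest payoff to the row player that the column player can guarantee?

-4

Column maxima: 1 → 8, 2 → -4, 3 → 8.
The smallest of these is -4.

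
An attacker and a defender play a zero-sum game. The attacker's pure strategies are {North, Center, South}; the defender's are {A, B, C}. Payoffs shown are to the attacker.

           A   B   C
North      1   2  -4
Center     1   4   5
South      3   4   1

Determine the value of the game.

7/3

Row minima: North → -4, Center → 1, South → 1; maximin = 1.
Column maxima: A → 3, B → 4, C → 5; minimax = 3.
1 ≠ 3, so there is no saddle point; optimal play is mixed.
North is strictly dominated by South, so the attacker never plays it.
B is strictly dominated by A (it gives the attacker strictly more in every row), so the defender never plays it.
On the remaining 2×2 (Center, South vs A, C):
Let the attacker play Center with probability p. Expected payoff against A: 1p + 3(1−p) = −2p + 3; against C: 5p + 1(1−p) = 4p + 1.
Setting these equal: −2p + 3 = 4p + 1 ⇒ −6p = -2 ⇒ p = 1/3, and the value is (-2)·(1/3) + 3 = 7/3.
For the defender: with q = P(A), equating Center's and South's payoffs gives −4q + 5 = 2q + 1 ⇒ q = 2/3.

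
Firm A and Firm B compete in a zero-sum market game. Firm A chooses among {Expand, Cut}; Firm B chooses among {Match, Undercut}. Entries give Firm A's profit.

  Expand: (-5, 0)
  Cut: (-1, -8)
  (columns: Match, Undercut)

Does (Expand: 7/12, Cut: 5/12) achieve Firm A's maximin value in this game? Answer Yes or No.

Against Match this mix gives (7/12)·(-5) + (5/12)·(-1) = -10/3.
Against Undercut this mix gives (7/12)·0 + (5/12)·(-8) = -10/3.
All of Firm B's active replies (Match, Undercut) yield -10/3, and no column does worse for Firm A. The mix makes Firm B indifferent and guarantees -10/3, so it is optimal.

Yes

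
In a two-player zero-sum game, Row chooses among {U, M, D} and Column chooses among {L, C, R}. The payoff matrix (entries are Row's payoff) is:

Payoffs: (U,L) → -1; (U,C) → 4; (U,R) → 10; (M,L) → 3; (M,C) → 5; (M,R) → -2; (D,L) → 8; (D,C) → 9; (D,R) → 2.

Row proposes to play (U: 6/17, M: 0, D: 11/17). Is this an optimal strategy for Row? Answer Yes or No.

Against L this mix gives (6/17)·(-1) + (11/17)·8 = 82/17.
Against C this mix gives (6/17)·4 + (11/17)·9 = 123/17.
Against R this mix gives (6/17)·10 + (11/17)·2 = 82/17.
All of Column's active replies (L, R) yield 82/17, and no column does worse for Row. The mix makes Column indifferent and guarantees 82/17, so it is optimal.

Yes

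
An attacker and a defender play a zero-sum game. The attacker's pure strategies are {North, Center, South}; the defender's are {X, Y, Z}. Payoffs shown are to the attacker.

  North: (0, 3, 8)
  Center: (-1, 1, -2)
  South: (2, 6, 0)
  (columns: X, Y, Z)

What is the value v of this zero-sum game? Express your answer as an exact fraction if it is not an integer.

8/5

Row minima: North → 0, Center → -2, South → 0; maximin = 0.
Column maxima: X → 2, Y → 6, Z → 8; minimax = 2.
0 ≠ 2, so there is no saddle point; optimal play is mixed.
Center is strictly dominated by North, so the attacker never plays it.
Y is strictly dominated by X (it gives the attacker strictly more in every row), so the defender never plays it.
On the remaining 2×2 (North, South vs X, Z):
Let the attacker play North with probability p. Expected payoff against X: 0p + 2(1−p) = −2p + 2; against Z: 8p + 0(1−p) = 8p.
Setting these equal: −2p + 2 = 8p ⇒ −10p = -2 ⇒ p = 1/5, and the value is (-2)·(1/5) + 2 = 8/5.
For the defender: with q = P(X), equating North's and South's payoffs gives −8q + 8 = 2q ⇒ q = 4/5.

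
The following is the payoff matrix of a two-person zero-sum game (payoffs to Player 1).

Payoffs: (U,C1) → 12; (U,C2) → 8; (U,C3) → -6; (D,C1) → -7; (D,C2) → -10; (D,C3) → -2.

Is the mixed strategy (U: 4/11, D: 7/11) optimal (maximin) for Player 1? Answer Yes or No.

Against C1 this mix gives (4/11)·12 + (7/11)·(-7) = -1/11.
Against C2 this mix gives (4/11)·8 + (7/11)·(-10) = -38/11.
Against C3 this mix gives (4/11)·(-6) + (7/11)·(-2) = -38/11.
All of Player 2's active replies (C2, C3) yield -38/11, and no column does worse for Player 1. The mix makes Player 2 indifferent and guarantees -38/11, so it is optimal.

Yes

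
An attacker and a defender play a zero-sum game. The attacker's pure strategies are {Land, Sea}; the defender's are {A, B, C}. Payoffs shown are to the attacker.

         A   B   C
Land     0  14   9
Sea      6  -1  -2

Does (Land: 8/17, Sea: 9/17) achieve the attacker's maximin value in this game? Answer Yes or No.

Yes

Against A this mix gives (8/17)·0 + (9/17)·6 = 54/17.
Against B this mix gives (8/17)·14 + (9/17)·(-1) = 103/17.
Against C this mix gives (8/17)·9 + (9/17)·(-2) = 54/17.
All of the defender's active replies (A, C) yield 54/17, and no column does worse for the attacker. The mix makes the defender indifferent and guarantees 54/17, so it is optimal.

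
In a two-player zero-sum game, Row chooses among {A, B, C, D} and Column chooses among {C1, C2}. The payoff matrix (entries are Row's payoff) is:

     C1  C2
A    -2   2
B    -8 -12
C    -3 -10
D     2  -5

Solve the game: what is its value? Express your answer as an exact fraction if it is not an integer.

-6/11

Row minima: A → -2, B → -12, C → -10, D → -5; maximin = -2.
Column maxima: C1 → 2, C2 → 2; minimax = 2.
-2 ≠ 2, so there is no saddle point; optimal play is mixed.
B is strictly dominated by A, so Row never plays it.
C is strictly dominated by A, so Row never plays it.
On the remaining 2×2 (A, D vs C1, C2):
Let Row play A with probability p. Expected payoff against C1: (-2)p + 2(1−p) = −4p + 2; against C2: 2p + (-5)(1−p) = 7p − 5.
Setting these equal: −4p + 2 = 7p − 5 ⇒ −11p = -7 ⇒ p = 7/11, and the value is (-4)·(7/11) + 2 = -6/11.
For Column: with q = P(C1), equating A's and D's payoffs gives −4q + 2 = 7q − 5 ⇒ q = 7/11.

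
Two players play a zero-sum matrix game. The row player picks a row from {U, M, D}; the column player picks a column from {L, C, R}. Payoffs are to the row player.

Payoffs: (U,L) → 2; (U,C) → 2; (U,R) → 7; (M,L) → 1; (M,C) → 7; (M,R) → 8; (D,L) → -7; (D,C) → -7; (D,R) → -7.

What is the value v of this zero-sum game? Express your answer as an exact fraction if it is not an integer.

2

Row minima: U → 2, M → 1, D → -7; maximin = 2.
Column maxima: L → 2, C → 7, R → 8; minimax = 2.
Since maximin = minimax = 2, there is a saddle point and the value is 2.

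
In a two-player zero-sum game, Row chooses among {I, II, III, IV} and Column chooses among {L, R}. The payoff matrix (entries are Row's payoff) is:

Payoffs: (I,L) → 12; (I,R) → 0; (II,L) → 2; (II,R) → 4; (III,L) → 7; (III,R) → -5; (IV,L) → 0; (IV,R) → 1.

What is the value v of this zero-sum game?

Row minima: I → 0, II → 2, III → -5, IV → 0; maximin = 2.
Column maxima: L → 12, R → 4; minimax = 4.
2 ≠ 4, so there is no saddle point; optimal play is mixed.
III is strictly dominated by I, so Row never plays it.
IV is strictly dominated by II, so Row never plays it.
On the remaining 2×2 (I, II vs L, R):
Let Row play I with probability p. Expected payoff against L: 12p + 2(1−p) = 10p + 2; against R: 0p + 4(1−p) = −4p + 4.
Setting these equal: 10p + 2 = −4p + 4 ⇒ 14p = 2 ⇒ p = 1/7, and the value is (10)·(1/7) + 2 = 24/7.
For Column: with q = P(L), equating I's and II's payoffs gives 12q = −2q + 4 ⇒ q = 2/7.

24/7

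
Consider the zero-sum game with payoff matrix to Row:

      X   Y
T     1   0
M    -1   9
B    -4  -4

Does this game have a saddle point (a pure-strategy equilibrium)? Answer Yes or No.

No

Row minima: T → 0, M → -1, B → -4; maximin = 0.
Column maxima: X → 1, Y → 9; minimax = 1.
0 ≠ 1, so no pure-strategy equilibrium exists.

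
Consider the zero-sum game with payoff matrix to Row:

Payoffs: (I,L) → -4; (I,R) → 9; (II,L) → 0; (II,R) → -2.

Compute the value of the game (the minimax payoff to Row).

-8/15

Row minima: I → -4, II → -2; maximin = -2.
Column maxima: L → 0, R → 9; minimax = 0.
-2 ≠ 0, so there is no saddle point; optimal play is mixed.
Let Row play I with probability p. Expected payoff against L: (-4)p + 0(1−p) = −4p; against R: 9p + (-2)(1−p) = 11p − 2.
Setting these equal: −4p = 11p − 2 ⇒ −15p = -2 ⇒ p = 2/15, and the value is (-4)·(2/15) = -8/15.
For Column: with q = P(L), equating I's and II's payoffs gives −13q + 9 = 2q − 2 ⇒ q = 11/15.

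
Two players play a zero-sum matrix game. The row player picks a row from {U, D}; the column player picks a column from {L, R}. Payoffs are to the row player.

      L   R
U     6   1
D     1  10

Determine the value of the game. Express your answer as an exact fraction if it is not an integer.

Row minima: U → 1, D → 1; maximin = 1.
Column maxima: L → 6, R → 10; minimax = 6.
1 ≠ 6, so there is no saddle point; optimal play is mixed.
Let the row player play U with probability p. Expected payoff against L: 6p + 1(1−p) = 5p + 1; against R: 1p + 10(1−p) = −9p + 10.
Setting these equal: 5p + 1 = −9p + 10 ⇒ 14p = 9 ⇒ p = 9/14, and the value is (5)·(9/14) + 1 = 59/14.
For the column player: with q = P(L), equating U's and D's payoffs gives 5q + 1 = −9q + 10 ⇒ q = 9/14.

59/14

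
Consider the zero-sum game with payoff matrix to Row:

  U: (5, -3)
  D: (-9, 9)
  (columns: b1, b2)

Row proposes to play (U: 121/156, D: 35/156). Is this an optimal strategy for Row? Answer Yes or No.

Against b1 this mix gives (121/156)·5 + (35/156)·(-9) = 145/78.
Against b2 this mix gives (121/156)·(-3) + (35/156)·9 = -4/13.
Column will play b2, holding Row to -4/13. Shifting weight toward the row that does better against b2 would raise this floor (the equalizing mix achieves 9/13 against both b2 and b1), so the proposed strategy is not optimal.

No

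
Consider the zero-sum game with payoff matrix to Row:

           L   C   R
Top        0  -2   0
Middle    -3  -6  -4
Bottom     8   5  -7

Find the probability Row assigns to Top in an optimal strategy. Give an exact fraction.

6/7

Row minima: Top → -2, Middle → -6, Bottom → -7; maximin = -2.
Column maxima: L → 8, C → 5, R → 0; minimax = 0.
-2 ≠ 0, so there is no saddle point; optimal play is mixed.
Middle is strictly dominated by Top, so Row never plays it.
L is strictly dominated by C (it gives Row strictly more in every row), so Column never plays it.
On the remaining 2×2 (Top, Bottom vs C, R):
Let Row play Top with probability p. Expected payoff against C: (-2)p + 5(1−p) = −7p + 5; against R: 0p + (-7)(1−p) = 7p − 7.
Setting these equal: −7p + 5 = 7p − 7 ⇒ −14p = -12 ⇒ p = 6/7, and the value is (-7)·(6/7) + 5 = -1.
For Column: with q = P(C), equating Top's and Bottom's payoffs gives −2q = 12q − 7 ⇒ q = 1/2.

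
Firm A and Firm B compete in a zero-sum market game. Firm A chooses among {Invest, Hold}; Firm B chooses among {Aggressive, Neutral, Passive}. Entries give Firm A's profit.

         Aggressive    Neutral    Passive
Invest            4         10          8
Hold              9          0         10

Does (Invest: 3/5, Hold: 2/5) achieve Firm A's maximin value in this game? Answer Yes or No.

Yes

Against Aggressive this mix gives (3/5)·4 + (2/5)·9 = 6.
Against Neutral this mix gives (3/5)·10 + (2/5)·0 = 6.
Against Passive this mix gives (3/5)·8 + (2/5)·10 = 44/5.
All of Firm B's active replies (Aggressive, Neutral) yield 6, and no column does worse for Firm A. The mix makes Firm B indifferent and guarantees 6, so it is optimal.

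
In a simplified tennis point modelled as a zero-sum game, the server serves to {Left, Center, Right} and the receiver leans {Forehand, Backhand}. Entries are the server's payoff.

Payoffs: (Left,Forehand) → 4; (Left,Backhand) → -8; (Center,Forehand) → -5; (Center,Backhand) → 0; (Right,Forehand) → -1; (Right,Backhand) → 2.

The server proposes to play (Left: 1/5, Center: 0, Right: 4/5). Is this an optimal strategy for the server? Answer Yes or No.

Yes

Against Forehand this mix gives (1/5)·4 + (4/5)·(-1) = 0.
Against Backhand this mix gives (1/5)·(-8) + (4/5)·2 = 0.
All of the receiver's active replies (Forehand, Backhand) yield 0, and no column does worse for the server. The mix makes the receiver indifferent and guarantees 0, so it is optimal.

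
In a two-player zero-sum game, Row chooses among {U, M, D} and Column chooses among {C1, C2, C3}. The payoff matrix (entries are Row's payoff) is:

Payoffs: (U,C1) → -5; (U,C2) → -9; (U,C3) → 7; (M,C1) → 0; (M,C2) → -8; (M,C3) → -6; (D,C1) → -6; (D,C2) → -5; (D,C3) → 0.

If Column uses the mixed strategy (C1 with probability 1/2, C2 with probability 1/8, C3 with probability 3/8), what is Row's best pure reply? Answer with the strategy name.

Expected payoff of U: (1/2)·(-5) + (1/8)·(-9) + (3/8)·7 = -1.
Expected payoff of M: (1/2)·0 + (1/8)·(-8) + (3/8)·(-6) = -13/4.
Expected payoff of D: (1/2)·(-6) + (1/8)·(-5) + (3/8)·0 = -29/8.
The largest is -1, so Row's best response is U.

U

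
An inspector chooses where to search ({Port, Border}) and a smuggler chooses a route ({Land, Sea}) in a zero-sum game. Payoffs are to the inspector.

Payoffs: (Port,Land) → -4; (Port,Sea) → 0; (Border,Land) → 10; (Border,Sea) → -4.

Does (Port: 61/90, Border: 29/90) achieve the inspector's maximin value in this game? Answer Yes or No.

No

Against Land this mix gives (61/90)·(-4) + (29/90)·10 = 23/45.
Against Sea this mix gives (61/90)·0 + (29/90)·(-4) = -58/45.
The smuggler will play Sea, holding the inspector to -58/45. Shifting weight toward the row that does better against Sea would raise this floor (the equalizing mix achieves -8/9 against both Sea and Land), so the proposed strategy is not optimal.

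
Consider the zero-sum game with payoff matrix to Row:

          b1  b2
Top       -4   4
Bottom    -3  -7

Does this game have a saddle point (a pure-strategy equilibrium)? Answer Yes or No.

No

Row minima: Top → -4, Bottom → -7; maximin = -4.
Column maxima: b1 → -3, b2 → 4; minimax = -3.
-4 ≠ -3, so no pure-strategy equilibrium exists.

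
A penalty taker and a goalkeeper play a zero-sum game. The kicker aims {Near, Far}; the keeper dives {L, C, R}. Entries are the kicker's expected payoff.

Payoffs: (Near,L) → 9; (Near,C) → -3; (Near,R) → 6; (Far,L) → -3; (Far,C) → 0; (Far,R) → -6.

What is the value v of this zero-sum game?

Row minima: Near → -3, Far → -6; maximin = -3.
Column maxima: L → 9, C → 0, R → 6; minimax = 0.
-3 ≠ 0, so there is no saddle point; optimal play is mixed.
L is strictly dominated by R (it gives the kicker strictly more in every row), so the keeper never plays it.
On the remaining 2×2 (Near, Far vs C, R):
Let the kicker play Near with probability p. Expected payoff against C: (-3)p + 0(1−p) = −3p; against R: 6p + (-6)(1−p) = 12p − 6.
Setting these equal: −3p = 12p − 6 ⇒ −15p = -6 ⇒ p = 2/5, and the value is (-3)·(2/5) = -6/5.
For the keeper: with q = P(C), equating Near's and Far's payoffs gives −9q + 6 = 6q − 6 ⇒ q = 4/5.

-6/5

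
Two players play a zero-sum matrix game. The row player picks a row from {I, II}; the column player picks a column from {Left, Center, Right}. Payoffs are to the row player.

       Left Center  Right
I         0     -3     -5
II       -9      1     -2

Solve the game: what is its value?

-15/4

Row minima: I → -5, II → -9; maximin = -5.
Column maxima: Left → 0, Center → 1, Right → -2; minimax = -2.
-5 ≠ -2, so there is no saddle point; optimal play is mixed.
Center is strictly dominated by Right (it gives the row player strictly more in every row), so the column player never plays it.
On the remaining 2×2 (I, II vs Left, Right):
Let the row player play I with probability p. Expected payoff against Left: 0p + (-9)(1−p) = 9p − 9; against Right: (-5)p + (-2)(1−p) = −3p − 2.
Setting these equal: 9p − 9 = −3p − 2 ⇒ 12p = 7 ⇒ p = 7/12, and the value is (9)·(7/12) − 9 = -15/4.
For the column player: with q = P(Left), equating I's and II's payoffs gives 5q − 5 = −7q − 2 ⇒ q = 1/4.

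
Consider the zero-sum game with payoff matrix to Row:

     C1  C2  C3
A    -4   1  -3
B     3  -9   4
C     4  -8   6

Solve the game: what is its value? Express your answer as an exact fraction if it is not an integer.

Row minima: A → -4, B → -9, C → -8; maximin = -4.
Column maxima: C1 → 4, C2 → 1, C3 → 6; minimax = 1.
-4 ≠ 1, so there is no saddle point; optimal play is mixed.
B is strictly dominated by C, so Row never plays it.
C3 is strictly dominated by C1 (it gives Row strictly more in every row), so Column never plays it.
On the remaining 2×2 (A, C vs C1, C2):
Let Row play A with probability p. Expected payoff against C1: (-4)p + 4(1−p) = −8p + 4; against C2: 1p + (-8)(1−p) = 9p − 8.
Setting these equal: −8p + 4 = 9p − 8 ⇒ −17p = -12 ⇒ p = 12/17, and the value is (-8)·(12/17) + 4 = -28/17.
For Column: with q = P(C1), equating A's and C's payoffs gives −5q + 1 = 12q − 8 ⇒ q = 9/17.

-28/17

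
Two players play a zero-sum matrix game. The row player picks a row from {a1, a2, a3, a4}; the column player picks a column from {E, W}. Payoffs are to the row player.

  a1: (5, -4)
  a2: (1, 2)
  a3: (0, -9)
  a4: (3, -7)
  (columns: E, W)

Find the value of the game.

7/5

Row minima: a1 → -4, a2 → 1, a3 → -9, a4 → -7; maximin = 1.
Column maxima: E → 5, W → 2; minimax = 2.
1 ≠ 2, so there is no saddle point; optimal play is mixed.
a3 is strictly dominated by a1, so the row player never plays it.
a4 is strictly dominated by a1, so the row player never plays it.
On the remaining 2×2 (a1, a2 vs E, W):
Let the row player play a1 with probability p. Expected payoff against E: 5p + 1(1−p) = 4p + 1; against W: (-4)p + 2(1−p) = −6p + 2.
Setting these equal: 4p + 1 = −6p + 2 ⇒ 10p = 1 ⇒ p = 1/10, and the value is (4)·(1/10) + 1 = 7/5.
For the column player: with q = P(E), equating a1's and a2's payoffs gives 9q − 4 = −q + 2 ⇒ q = 3/5.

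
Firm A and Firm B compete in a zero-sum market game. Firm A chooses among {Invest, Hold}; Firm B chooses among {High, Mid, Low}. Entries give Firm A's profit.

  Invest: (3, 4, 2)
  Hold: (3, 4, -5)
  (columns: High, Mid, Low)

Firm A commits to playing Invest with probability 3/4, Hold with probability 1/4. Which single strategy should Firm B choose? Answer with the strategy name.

If Firm B plays High, Firm A's expected payoff is (3/4)·3 + (1/4)·3 = 3.
If Firm B plays Mid, Firm A's expected payoff is (3/4)·4 + (1/4)·4 = 4.
If Firm B plays Low, Firm A's expected payoff is (3/4)·2 + (1/4)·(-5) = 1/4.
Firm B minimizes Firm A's payoff; the smallest is 1/4, so the best response is Low.

Low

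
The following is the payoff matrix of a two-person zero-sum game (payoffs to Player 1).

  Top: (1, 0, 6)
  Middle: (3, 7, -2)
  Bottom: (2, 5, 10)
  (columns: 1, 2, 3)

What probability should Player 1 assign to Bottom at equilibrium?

Row minima: Top → 0, Middle → -2, Bottom → 2; maximin = 2.
Column maxima: 1 → 3, 2 → 7, 3 → 10; minimax = 3.
2 ≠ 3, so there is no saddle point; optimal play is mixed.
Top is strictly dominated by Bottom, so Player 1 never plays it.
With Top eliminated, 2 is strictly dominated by 1 (it gives Player 1 strictly more in every remaining row), so Player 2 never plays it.
On the remaining 2×2 (Middle, Bottom vs 1, 3):
Let Player 1 play Middle with probability p. Expected payoff against 1: 3p + 2(1−p) = p + 2; against 3: (-2)p + 10(1−p) = −12p + 10.
Setting these equal: p + 2 = −12p + 10 ⇒ 13p = 8 ⇒ p = 8/13, and the value is (1)·(8/13) + 2 = 34/13.
For Player 2: with q = P(1), equating Middle's and Bottom's payoffs gives 5q − 2 = −8q + 10 ⇒ q = 12/13.

5/13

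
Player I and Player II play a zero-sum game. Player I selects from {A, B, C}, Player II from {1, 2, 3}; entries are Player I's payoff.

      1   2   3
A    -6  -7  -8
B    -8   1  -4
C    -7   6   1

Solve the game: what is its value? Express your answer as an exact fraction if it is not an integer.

Row minima: A → -8, B → -8, C → -7; maximin = -7.
Column maxima: 1 → -6, 2 → 6, 3 → 1; minimax = -6.
-7 ≠ -6, so there is no saddle point; optimal play is mixed.
B is strictly dominated by C, so Player I never plays it.
2 is strictly dominated by 3 (it gives Player I strictly more in every row), so Player II never plays it.
On the remaining 2×2 (A, C vs 1, 3):
Let Player I play A with probability p. Expected payoff against 1: (-6)p + (-7)(1−p) = p − 7; against 3: (-8)p + 1(1−p) = −9p + 1.
Setting these equal: p − 7 = −9p + 1 ⇒ 10p = 8 ⇒ p = 4/5, and the value is (1)·(4/5) − 7 = -31/5.
For Player II: with q = P(1), equating A's and C's payoffs gives 2q − 8 = −8q + 1 ⇒ q = 9/10.

-31/5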